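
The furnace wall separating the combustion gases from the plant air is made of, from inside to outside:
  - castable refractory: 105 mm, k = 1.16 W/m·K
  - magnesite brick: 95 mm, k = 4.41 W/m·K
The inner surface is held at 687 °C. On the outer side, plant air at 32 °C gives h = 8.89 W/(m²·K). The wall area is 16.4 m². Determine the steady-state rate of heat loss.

Treating each layer as a thermal resistance in series:
R_castable refractory = L/(kA) = 0.105/(1.16×16.4) = 0.005519 K/W
R_magnesite brick = L/(kA) = 0.095/(4.41×16.4) = 0.001314 K/W
R_outer film = 1/(h_o·A) = 1/(8.89×16.4) = 0.006859 K/W
R_total = 0.01369 K/W
Q = ΔT / R_total = 655 / 0.01369

Q ≈ 47800 W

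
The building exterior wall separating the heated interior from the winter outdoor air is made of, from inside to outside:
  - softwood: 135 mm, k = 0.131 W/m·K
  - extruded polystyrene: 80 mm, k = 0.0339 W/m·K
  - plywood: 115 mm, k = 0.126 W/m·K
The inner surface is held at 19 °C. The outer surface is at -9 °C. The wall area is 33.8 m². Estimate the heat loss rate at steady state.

Treating each layer as a thermal resistance in series:
R_softwood = L/(kA) = 0.135/(0.131×33.8) = 0.03049 K/W
R_extruded polystyrene = L/(kA) = 0.08/(0.0339×33.8) = 0.06982 K/W
R_plywood = L/(kA) = 0.115/(0.126×33.8) = 0.027 K/W
R_total = 0.1273 K/W
Q = ΔT / R_total = 28 / 0.1273

Q ≈ 220 W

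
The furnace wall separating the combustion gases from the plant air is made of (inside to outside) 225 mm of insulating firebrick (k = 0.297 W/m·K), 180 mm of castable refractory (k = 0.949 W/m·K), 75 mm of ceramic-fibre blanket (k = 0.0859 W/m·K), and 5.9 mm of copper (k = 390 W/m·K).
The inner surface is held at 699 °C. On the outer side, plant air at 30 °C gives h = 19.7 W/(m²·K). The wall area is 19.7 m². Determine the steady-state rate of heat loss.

Using the resistance-network approach (series):
R_insulating firebrick = L/(kA) = 0.225/(0.297×19.7) = 0.03846 K/W
R_castable refractory = L/(kA) = 0.18/(0.949×19.7) = 0.009628 K/W
R_ceramic-fibre blanket = L/(kA) = 0.075/(0.0859×19.7) = 0.04432 K/W
R_copper = L/(kA) = 0.0059/(390×19.7) = 7.679×10^-7 K/W
R_outer film = 1/(h_o·A) = 1/(19.7×19.7) = 0.002577 K/W
R_total = 0.09498 K/W
Q = ΔT / R_total = 669 / 0.09498

Q ≈ 7040 W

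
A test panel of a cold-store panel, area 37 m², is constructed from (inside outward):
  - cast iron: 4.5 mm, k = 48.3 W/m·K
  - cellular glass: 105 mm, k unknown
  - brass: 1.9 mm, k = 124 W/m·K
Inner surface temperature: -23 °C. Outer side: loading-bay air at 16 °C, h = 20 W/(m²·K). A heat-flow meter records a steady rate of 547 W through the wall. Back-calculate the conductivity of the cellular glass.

Using the resistance-network approach (series):
R_cast iron = L/(kA) = 0.0045/(48.3×37) = 2.518×10^-6 K/W
R_brass = L/(kA) = 0.0019/(124×37) = 4.141×10^-7 K/W
R_outer film = 1/(h_o·A) = 1/(20×37) = 0.001351 K/W
Sum of known resistances R_other = 0.001354 K/W
Total R = ΔT/Q = 39/547 = 0.0713 K/W
R_cellular glass = R_total − R_other = 0.06994 K/W
k = L/(R·A) = 0.105/(0.06994×37)

k ≈ 0.0406 W/(m·K)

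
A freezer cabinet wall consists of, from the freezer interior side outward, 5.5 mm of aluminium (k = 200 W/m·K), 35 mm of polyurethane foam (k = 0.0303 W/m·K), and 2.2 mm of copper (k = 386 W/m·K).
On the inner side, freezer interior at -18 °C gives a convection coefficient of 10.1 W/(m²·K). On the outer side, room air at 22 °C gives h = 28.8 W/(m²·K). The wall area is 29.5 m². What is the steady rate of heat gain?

Q ≈ 916 W

Model the wall as resistances in series:
R_inner film = 1/(h_i·A) = 1/(10.1×29.5) = 0.003356 K/W
R_aluminium = L/(kA) = 0.0055/(200×29.5) = 9.322×10^-7 K/W
R_polyurethane foam = L/(kA) = 0.035/(0.0303×29.5) = 0.03916 K/W
R_copper = L/(kA) = 0.0022/(386×29.5) = 1.932×10^-7 K/W
R_outer film = 1/(h_o·A) = 1/(28.8×29.5) = 0.001177 K/W
R_total = 0.04369 K/W
Q = ΔT / R_total = 40 / 0.04369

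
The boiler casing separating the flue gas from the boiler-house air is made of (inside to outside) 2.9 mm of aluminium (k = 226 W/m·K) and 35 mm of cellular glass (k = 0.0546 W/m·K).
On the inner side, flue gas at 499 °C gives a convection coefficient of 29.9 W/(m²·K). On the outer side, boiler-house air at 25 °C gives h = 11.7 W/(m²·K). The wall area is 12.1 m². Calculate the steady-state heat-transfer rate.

Series thermal resistances:
R_inner film = 1/(h_i·A) = 1/(29.9×12.1) = 0.002764 K/W
R_aluminium = L/(kA) = 0.0029/(226×12.1) = 1.06×10^-6 K/W
R_cellular glass = L/(kA) = 0.035/(0.0546×12.1) = 0.05298 K/W
R_outer film = 1/(h_o·A) = 1/(11.7×12.1) = 0.007064 K/W
R_total = 0.06281 K/W
Q = ΔT / R_total = 474 / 0.06281

Q ≈ 7550 W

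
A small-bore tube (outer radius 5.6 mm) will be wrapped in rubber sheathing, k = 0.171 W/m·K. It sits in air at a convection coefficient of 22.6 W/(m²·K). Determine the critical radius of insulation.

For a cylinder r_cr = k/h = 0.171/22.6
r_cr = 7.57 mm; since the bare radius (5.6 mm) is below r_cr, adding a thin layer of insulation will *increase* heat loss.

r_cr ≈ 7.57 mm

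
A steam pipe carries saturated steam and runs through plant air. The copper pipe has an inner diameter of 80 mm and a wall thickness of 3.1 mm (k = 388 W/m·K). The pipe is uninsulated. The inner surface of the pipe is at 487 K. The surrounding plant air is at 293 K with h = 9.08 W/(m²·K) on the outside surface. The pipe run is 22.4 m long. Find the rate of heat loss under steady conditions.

Per-layer cylindrical resistances, series-summed:
R_copper pipe wall = ln(43.1/40)/(2π×388×22.4) = 1.367×10^-6 K/W
R_outer film = 1/(h_o·2πr_oL) = 1/(9.08×2π×0.0431×22.4) = 0.01816 K/W
R_total = 0.01816 K/W
Q = ΔT/R_total = 194/0.01816

Q ≈ 10700 W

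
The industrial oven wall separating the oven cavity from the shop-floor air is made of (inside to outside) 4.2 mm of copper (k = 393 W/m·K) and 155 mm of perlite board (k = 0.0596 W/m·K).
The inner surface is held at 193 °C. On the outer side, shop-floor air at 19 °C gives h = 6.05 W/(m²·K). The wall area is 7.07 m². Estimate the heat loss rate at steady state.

Q ≈ 445 W

Model the wall as resistances in series:
R_copper = L/(kA) = 0.0042/(393×7.07) = 1.512×10^-6 K/W
R_perlite board = L/(kA) = 0.155/(0.0596×7.07) = 0.3678 K/W
R_outer film = 1/(h_o·A) = 1/(6.05×7.07) = 0.02338 K/W
R_total = 0.3912 K/W
Q = ΔT / R_total = 174 / 0.3912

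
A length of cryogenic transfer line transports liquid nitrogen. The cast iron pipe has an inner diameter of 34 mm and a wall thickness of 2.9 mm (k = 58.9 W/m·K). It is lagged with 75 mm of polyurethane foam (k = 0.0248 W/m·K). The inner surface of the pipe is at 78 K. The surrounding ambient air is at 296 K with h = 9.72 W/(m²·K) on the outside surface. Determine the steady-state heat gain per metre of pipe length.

q′ ≈ 21.4 W/m

Treating each annulus and film as a series resistance:
R_cast iron pipe wall = ln(19.9/17)/(2π×58.9×1) = 4.256×10^-4 K/W
R_polyurethane foam = ln(94.9/19.9)/(2π×0.0248×1) = 10.02 K/W
R_outer film = 1/(h_o·2πr_oL) = 1/(9.72×2π×0.0949×1) = 0.1725 K/W
R_total = 10.2 K/W
Q = ΔT/R_total = 218/10.2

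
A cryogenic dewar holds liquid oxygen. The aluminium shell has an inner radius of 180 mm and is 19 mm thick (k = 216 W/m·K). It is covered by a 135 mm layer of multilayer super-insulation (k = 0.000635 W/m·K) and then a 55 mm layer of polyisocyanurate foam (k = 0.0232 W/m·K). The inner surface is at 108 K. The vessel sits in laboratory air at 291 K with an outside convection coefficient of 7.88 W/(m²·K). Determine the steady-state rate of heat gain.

Q ≈ 0.715 W

Spherical conduction: R = (1/r_in − 1/r_out)/(4πk) per layer; series-sum.
R_aluminium shell = (1/0.18 − 1/0.199)/(4π×216) = 1.954×10^-4 K/W
R_multilayer super-insulation = (1/0.199 − 1/0.334)/(4π×0.000635) = 254.5 K/W
R_polyisocyanurate foam = (1/0.334 − 1/0.389)/(4π×0.0232) = 1.452 K/W
R_outer film = 1/(h·4πr_o²) = 1/(7.88×4π×0.389²) = 0.06674 K/W
R_total = 256.1 K/W
Q = ΔT/R_total = 183/256.1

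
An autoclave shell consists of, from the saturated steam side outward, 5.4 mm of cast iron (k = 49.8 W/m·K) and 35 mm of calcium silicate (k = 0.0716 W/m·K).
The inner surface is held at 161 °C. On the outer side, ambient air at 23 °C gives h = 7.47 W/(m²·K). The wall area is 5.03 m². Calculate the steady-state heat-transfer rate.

Model the wall as resistances in series:
R_cast iron = L/(kA) = 0.0054/(49.8×5.03) = 2.156×10^-5 K/W
R_calcium silicate = L/(kA) = 0.035/(0.0716×5.03) = 0.09718 K/W
R_outer film = 1/(h_o·A) = 1/(7.47×5.03) = 0.02661 K/W
R_total = 0.1238 K/W
Q = ΔT / R_total = 138 / 0.1238

Q ≈ 1110 W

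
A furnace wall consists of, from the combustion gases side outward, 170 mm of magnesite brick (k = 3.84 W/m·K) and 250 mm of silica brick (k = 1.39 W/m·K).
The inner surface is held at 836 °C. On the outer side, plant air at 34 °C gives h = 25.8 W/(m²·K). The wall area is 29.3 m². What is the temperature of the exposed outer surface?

T ≈ 152 °C

Treating each layer as a thermal resistance in series:
R_magnesite brick = L/(kA) = 0.17/(3.84×29.3) = 0.001511 K/W
R_silica brick = L/(kA) = 0.25/(1.39×29.3) = 0.006138 K/W
R_outer film = 1/(h_o·A) = 1/(25.8×29.3) = 0.001323 K/W
R_total = 0.008972 K/W;  Q = ΔT/R_total = 802/0.008972 = 89390 W
T_interface = T_inner − Q·ΣR(inner→interface) = 836 − 89400×0.007649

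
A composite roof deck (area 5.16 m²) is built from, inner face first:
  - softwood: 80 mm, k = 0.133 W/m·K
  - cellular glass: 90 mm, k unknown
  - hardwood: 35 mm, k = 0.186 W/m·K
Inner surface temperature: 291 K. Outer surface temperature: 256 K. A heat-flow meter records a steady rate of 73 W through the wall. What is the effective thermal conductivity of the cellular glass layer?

k ≈ 0.0534 W/(m·K)

Thermal resistances in series:
R_softwood = L/(kA) = 0.08/(0.133×5.16) = 0.1166 K/W
R_hardwood = L/(kA) = 0.035/(0.186×5.16) = 0.03647 K/W
Sum of known resistances R_other = 0.153 K/W
Total R = ΔT/Q = 35/73 = 0.4795 K/W
R_cellular glass = R_total − R_other = 0.3264 K/W
k = L/(R·A) = 0.09/(0.3264×5.16)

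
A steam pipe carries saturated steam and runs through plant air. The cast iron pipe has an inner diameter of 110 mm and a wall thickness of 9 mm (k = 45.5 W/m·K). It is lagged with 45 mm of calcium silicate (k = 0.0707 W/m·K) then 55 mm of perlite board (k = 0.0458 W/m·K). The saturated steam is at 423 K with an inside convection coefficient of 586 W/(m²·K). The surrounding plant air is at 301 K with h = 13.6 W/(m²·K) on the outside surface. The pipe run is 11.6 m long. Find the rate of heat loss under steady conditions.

Q ≈ 525 W

Treating each annulus and film as a series resistance:
R_inner film = 1/(h_i·2πr₁L) = 1/(586×2π×0.055×11.6) = 4.257×10^-4 K/W
R_cast iron pipe wall = ln(64/55)/(2π×45.5×11.6) = 4.57×10^-5 K/W
R_calcium silicate = ln(109/64)/(2π×0.0707×11.6) = 0.1033 K/W
R_perlite board = ln(164/109)/(2π×0.0458×11.6) = 0.1224 K/W
R_outer film = 1/(h_o·2πr_oL) = 1/(13.6×2π×0.164×11.6) = 0.006151 K/W
R_total = 0.2323 K/W
Q = ΔT/R_total = 122/0.2323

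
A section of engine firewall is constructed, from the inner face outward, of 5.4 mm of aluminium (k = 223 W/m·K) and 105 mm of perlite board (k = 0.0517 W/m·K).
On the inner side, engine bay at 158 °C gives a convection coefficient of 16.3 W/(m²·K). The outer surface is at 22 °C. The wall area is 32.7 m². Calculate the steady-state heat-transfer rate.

Model the wall as resistances in series:
R_inner film = 1/(h_i·A) = 1/(16.3×32.7) = 0.001876 K/W
R_aluminium = L/(kA) = 0.0054/(223×32.7) = 7.405×10^-7 K/W
R_perlite board = L/(kA) = 0.105/(0.0517×32.7) = 0.06211 K/W
R_total = 0.06399 K/W
Q = ΔT / R_total = 136 / 0.06399

Q ≈ 2130 W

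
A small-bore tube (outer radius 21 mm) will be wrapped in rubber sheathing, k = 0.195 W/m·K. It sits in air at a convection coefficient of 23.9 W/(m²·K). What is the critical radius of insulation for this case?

r_cr ≈ 8.16 mm

For a cylinder r_cr = k/h = 0.195/23.9
r_cr = 8.16 mm; since the bare radius (21 mm) is above r_cr, any added insulation will reduce heat loss.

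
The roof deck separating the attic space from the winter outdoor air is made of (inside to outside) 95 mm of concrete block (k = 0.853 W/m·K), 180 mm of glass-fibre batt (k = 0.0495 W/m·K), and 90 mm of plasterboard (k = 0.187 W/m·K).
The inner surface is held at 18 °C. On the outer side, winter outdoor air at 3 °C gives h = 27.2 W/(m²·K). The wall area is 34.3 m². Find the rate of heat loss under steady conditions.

Series thermal resistances:
R_concrete block = L/(kA) = 0.095/(0.853×34.3) = 0.003247 K/W
R_glass-fibre batt = L/(kA) = 0.18/(0.0495×34.3) = 0.106 K/W
R_plasterboard = L/(kA) = 0.09/(0.187×34.3) = 0.01403 K/W
R_outer film = 1/(h_o·A) = 1/(27.2×34.3) = 0.001072 K/W
R_total = 0.1244 K/W
Q = ΔT / R_total = 15 / 0.1244

Q ≈ 121 W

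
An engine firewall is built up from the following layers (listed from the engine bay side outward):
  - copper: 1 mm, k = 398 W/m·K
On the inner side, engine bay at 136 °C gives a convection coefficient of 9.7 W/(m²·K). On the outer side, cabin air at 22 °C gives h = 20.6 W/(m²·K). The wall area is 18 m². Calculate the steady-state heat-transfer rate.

Q ≈ 13500 W

Using the resistance-network approach (series):
R_inner film = 1/(h_i·A) = 1/(9.7×18) = 0.005727 K/W
R_copper = L/(kA) = 0.001/(398×18) = 1.396×10^-7 K/W
R_outer film = 1/(h_o·A) = 1/(20.6×18) = 0.002697 K/W
R_total = 0.008424 K/W
Q = ΔT / R_total = 114 / 0.008424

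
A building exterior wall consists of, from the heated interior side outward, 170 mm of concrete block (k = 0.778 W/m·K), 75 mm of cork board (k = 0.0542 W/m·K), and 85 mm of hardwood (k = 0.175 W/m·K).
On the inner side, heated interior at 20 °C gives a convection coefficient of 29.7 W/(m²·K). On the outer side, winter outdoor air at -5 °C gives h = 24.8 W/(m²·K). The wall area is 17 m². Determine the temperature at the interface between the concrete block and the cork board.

Series thermal resistances:
R_inner film = 1/(h_i·A) = 1/(29.7×17) = 0.001981 K/W
R_concrete block = L/(kA) = 0.17/(0.778×17) = 0.01285 K/W
R_cork board = L/(kA) = 0.075/(0.0542×17) = 0.0814 K/W
R_hardwood = L/(kA) = 0.085/(0.175×17) = 0.02857 K/W
R_outer film = 1/(h_o·A) = 1/(24.8×17) = 0.002372 K/W
R_total = 0.1272 K/W;  Q = ΔT/R_total = 25/0.1272 = 196.6 W
T_interface = T_inner − Q·ΣR(inner→interface) = 20 − 197×0.01483

T ≈ 17.1 °C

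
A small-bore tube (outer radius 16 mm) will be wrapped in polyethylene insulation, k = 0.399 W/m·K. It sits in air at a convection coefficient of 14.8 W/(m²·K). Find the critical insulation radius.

r_cr ≈ 27 mm

For a cylinder r_cr = k/h = 0.399/14.8
r_cr = 27 mm; since the bare radius (16 mm) is below r_cr, adding a thin layer of insulation will *increase* heat loss.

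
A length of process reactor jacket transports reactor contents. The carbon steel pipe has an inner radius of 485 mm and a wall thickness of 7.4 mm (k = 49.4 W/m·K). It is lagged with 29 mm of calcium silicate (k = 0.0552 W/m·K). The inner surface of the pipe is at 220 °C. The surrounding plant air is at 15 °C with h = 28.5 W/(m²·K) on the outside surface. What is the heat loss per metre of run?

q′ ≈ 1170 W/m

Per-layer cylindrical resistances, series-summed:
R_carbon steel pipe wall = ln(492.4/485)/(2π×49.4×1) = 4.879×10^-5 K/W
R_calcium silicate = ln(521.4/492.4)/(2π×0.0552×1) = 0.165 K/W
R_outer film = 1/(h_o·2πr_oL) = 1/(28.5×2π×0.5214×1) = 0.01071 K/W
R_total = 0.1758 K/W
Q = ΔT/R_total = 205/0.1758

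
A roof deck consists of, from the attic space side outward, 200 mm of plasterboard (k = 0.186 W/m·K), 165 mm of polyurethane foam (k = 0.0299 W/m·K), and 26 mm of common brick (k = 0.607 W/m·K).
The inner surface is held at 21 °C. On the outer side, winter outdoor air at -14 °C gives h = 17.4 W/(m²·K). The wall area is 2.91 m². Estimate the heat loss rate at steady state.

Q ≈ 15.2 W

Series thermal resistances:
R_plasterboard = L/(kA) = 0.2/(0.186×2.91) = 0.3695 K/W
R_polyurethane foam = L/(kA) = 0.165/(0.0299×2.91) = 1.896 K/W
R_common brick = L/(kA) = 0.026/(0.607×2.91) = 0.01472 K/W
R_outer film = 1/(h_o·A) = 1/(17.4×2.91) = 0.01975 K/W
R_total = 2.3 K/W
Q = ΔT / R_total = 35 / 2.3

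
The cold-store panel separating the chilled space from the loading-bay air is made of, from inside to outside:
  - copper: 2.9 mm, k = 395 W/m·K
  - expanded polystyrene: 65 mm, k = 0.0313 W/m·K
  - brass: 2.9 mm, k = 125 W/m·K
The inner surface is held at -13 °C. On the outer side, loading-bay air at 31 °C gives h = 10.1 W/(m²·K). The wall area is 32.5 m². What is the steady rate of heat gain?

Q ≈ 657 W

Using the resistance-network approach (series):
R_copper = L/(kA) = 0.0029/(395×32.5) = 2.259×10^-7 K/W
R_expanded polystyrene = L/(kA) = 0.065/(0.0313×32.5) = 0.0639 K/W
R_brass = L/(kA) = 0.0029/(125×32.5) = 7.138×10^-7 K/W
R_outer film = 1/(h_o·A) = 1/(10.1×32.5) = 0.003046 K/W
R_total = 0.06695 K/W
Q = ΔT / R_total = 44 / 0.06695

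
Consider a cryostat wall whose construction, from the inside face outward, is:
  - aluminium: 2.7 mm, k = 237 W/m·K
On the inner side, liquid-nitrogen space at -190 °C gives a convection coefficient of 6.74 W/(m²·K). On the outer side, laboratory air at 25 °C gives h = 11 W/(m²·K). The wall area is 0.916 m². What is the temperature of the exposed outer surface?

Treating each layer as a thermal resistance in series:
R_inner film = 1/(h_i·A) = 1/(6.74×0.916) = 0.162 K/W
R_aluminium = L/(kA) = 0.0027/(237×0.916) = 1.244×10^-5 K/W
R_outer film = 1/(h_o·A) = 1/(11×0.916) = 0.09925 K/W
R_total = 0.2612 K/W;  Q = ΔT/R_total = 215/0.2612 = 823 W
T_interface = T_inner + Q·ΣR(inner→interface) = -190 + 823×0.162

T ≈ -56.7 °C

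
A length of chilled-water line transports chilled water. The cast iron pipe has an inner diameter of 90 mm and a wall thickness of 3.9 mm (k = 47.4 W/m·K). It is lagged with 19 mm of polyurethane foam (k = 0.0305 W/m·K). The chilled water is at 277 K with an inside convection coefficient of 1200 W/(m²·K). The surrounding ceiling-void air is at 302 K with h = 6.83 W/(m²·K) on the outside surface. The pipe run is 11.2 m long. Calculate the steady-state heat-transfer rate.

Cylindrical conduction, so R = ln(r₂/r₁)/(2πkL) per layer, in series:
R_inner film = 1/(h_i·2πr₁L) = 1/(1200×2π×0.045×11.2) = 2.632×10^-4 K/W
R_cast iron pipe wall = ln(48.9/45)/(2π×47.4×11.2) = 2.492×10^-5 K/W
R_polyurethane foam = ln(67.9/48.9)/(2π×0.0305×11.2) = 0.1529 K/W
R_outer film = 1/(h_o·2πr_oL) = 1/(6.83×2π×0.0679×11.2) = 0.03064 K/W
R_total = 0.1839 K/W
Q = ΔT/R_total = 25/0.1839

Q ≈ 136 W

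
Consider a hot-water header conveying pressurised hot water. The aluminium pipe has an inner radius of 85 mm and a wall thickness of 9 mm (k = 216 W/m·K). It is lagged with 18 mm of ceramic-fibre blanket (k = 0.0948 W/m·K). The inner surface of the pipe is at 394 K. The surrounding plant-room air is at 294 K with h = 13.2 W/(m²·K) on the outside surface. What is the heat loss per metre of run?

q′ ≈ 249 W/m

For a radial system each layer contributes R = ln(r_out/r_in)/(2πkL); films add R = 1/(hA).
R_aluminium pipe wall = ln(94/85)/(2π×216×1) = 7.416×10^-5 K/W
R_ceramic-fibre blanket = ln(112/94)/(2π×0.0948×1) = 0.2941 K/W
R_outer film = 1/(h_o·2πr_oL) = 1/(13.2×2π×0.112×1) = 0.1077 K/W
R_total = 0.4019 K/W
Q = ΔT/R_total = 100/0.4019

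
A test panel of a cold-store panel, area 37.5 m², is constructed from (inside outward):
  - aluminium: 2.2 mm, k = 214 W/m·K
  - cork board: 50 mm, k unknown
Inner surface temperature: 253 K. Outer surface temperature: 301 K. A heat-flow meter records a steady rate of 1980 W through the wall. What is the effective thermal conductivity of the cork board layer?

Model the wall as resistances in series:
R_aluminium = L/(kA) = 0.0022/(214×37.5) = 2.741×10^-7 K/W
Sum of known resistances R_other = 2.741×10^-7 K/W
Total R = ΔT/Q = 48/1980 = 0.02424 K/W
R_cork board = R_total − R_other = 0.02424 K/W
k = L/(R·A) = 0.05/(0.02424×37.5)

k ≈ 0.055 W/(m·K)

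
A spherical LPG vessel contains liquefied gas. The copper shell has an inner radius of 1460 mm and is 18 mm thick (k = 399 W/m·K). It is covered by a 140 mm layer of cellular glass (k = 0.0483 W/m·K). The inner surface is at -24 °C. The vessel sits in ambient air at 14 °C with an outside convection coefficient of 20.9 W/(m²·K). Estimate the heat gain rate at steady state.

For a spherical shell R = (1/r₁ − 1/r₂)/(4πk); film R = 1/(h·4πr²). In series:
R_copper shell = (1/1.46 − 1/1.478)/(4π×399) = 1.664×10^-6 K/W
R_cellular glass = (1/1.478 − 1/1.618)/(4π×0.0483) = 0.09645 K/W
R_outer film = 1/(h·4πr_o²) = 1/(20.9×4π×1.618²) = 0.001454 K/W
R_total = 0.09791 K/W
Q = ΔT/R_total = 38/0.09791

Q ≈ 388 W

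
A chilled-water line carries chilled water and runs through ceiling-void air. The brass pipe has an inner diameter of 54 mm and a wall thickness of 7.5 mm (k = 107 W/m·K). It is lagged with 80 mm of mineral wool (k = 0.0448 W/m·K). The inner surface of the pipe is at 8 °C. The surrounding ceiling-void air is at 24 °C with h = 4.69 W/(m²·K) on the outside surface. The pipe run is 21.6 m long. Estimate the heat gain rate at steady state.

Q ≈ 75.8 W

For a radial system each layer contributes R = ln(r_out/r_in)/(2πkL); films add R = 1/(hA).
R_brass pipe wall = ln(34.5/27)/(2π×107×21.6) = 1.688×10^-5 K/W
R_mineral wool = ln(114.5/34.5)/(2π×0.0448×21.6) = 0.1973 K/W
R_outer film = 1/(h_o·2πr_oL) = 1/(4.69×2π×0.1145×21.6) = 0.01372 K/W
R_total = 0.211 K/W
Q = ΔT/R_total = 16/0.211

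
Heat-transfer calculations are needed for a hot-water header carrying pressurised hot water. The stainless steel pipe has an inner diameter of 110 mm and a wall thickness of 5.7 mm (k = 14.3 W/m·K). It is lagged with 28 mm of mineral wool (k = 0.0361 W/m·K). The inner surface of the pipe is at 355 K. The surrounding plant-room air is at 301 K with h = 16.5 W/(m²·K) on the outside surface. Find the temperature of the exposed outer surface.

T ≈ 304 K

Per-layer cylindrical resistances, series-summed:
R_stainless steel pipe wall = ln(60.7/55)/(2π×14.3×1) = 0.001098 K/W
R_mineral wool = ln(88.7/60.7)/(2π×0.0361×1) = 1.672 K/W
R_outer film = 1/(h_o·2πr_oL) = 1/(16.5×2π×0.0887×1) = 0.1087 K/W
R_total = 1.782 K/W
Q = ΔT/R_total = 54/1.782
Q = 30.3 W/m
T_interface = T_inner − Q·ΣR(inner→interface) = 355 − 30.3×1.673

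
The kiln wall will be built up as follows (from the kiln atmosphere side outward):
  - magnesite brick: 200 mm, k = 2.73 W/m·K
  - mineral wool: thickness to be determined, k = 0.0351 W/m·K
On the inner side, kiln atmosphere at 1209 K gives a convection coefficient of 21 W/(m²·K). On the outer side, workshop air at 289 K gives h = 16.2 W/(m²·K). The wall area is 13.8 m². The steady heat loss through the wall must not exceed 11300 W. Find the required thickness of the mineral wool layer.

Model the wall as resistances in series:
R_inner film = 1/(h_i·A) = 1/(21×13.8) = 0.003451 K/W
R_magnesite brick = L/(kA) = 0.2/(2.73×13.8) = 0.005309 K/W
R_outer film = 1/(h_o·A) = 1/(16.2×13.8) = 0.004473 K/W
Sum of the known resistances R_other = 0.01323 K/W
Required total resistance R_tot = ΔT/Q_allow = 920/11300 = 0.08142 K/W
R_mineral wool = R_tot − R_other = 0.06818 K/W
L = R·k·A = 0.06818×0.0351×13.8

L ≈ 33 mm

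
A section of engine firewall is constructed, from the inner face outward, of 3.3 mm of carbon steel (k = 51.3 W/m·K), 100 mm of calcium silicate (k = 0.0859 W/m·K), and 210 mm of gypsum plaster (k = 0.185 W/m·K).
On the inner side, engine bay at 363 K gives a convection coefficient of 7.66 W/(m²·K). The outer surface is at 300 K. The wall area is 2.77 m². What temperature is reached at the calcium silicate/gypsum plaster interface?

T ≈ 329 K

Using the resistance-network approach (series):
R_inner film = 1/(h_i·A) = 1/(7.66×2.77) = 0.04713 K/W
R_carbon steel = L/(kA) = 0.0033/(51.3×2.77) = 2.322×10^-5 K/W
R_calcium silicate = L/(kA) = 0.1/(0.0859×2.77) = 0.4203 K/W
R_gypsum plaster = L/(kA) = 0.21/(0.185×2.77) = 0.4098 K/W
R_total = 0.8772 K/W;  Q = ΔT/R_total = 63/0.8772 = 71.82 W
T_interface = T_inner − Q·ΣR(inner→interface) = 363 − 71.8×0.4674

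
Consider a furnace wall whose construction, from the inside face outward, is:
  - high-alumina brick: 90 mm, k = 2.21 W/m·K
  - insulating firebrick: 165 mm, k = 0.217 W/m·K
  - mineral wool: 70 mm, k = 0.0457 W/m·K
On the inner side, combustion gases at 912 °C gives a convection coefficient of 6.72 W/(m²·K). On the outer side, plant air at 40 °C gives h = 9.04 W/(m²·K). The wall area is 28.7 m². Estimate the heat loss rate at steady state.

Q ≈ 9650 W

Treating each layer as a thermal resistance in series:
R_inner film = 1/(h_i·A) = 1/(6.72×28.7) = 0.005185 K/W
R_high-alumina brick = L/(kA) = 0.09/(2.21×28.7) = 0.001419 K/W
R_insulating firebrick = L/(kA) = 0.165/(0.217×28.7) = 0.02649 K/W
R_mineral wool = L/(kA) = 0.07/(0.0457×28.7) = 0.05337 K/W
R_outer film = 1/(h_o·A) = 1/(9.04×28.7) = 0.003854 K/W
R_total = 0.09032 K/W
Q = ΔT / R_total = 872 / 0.09032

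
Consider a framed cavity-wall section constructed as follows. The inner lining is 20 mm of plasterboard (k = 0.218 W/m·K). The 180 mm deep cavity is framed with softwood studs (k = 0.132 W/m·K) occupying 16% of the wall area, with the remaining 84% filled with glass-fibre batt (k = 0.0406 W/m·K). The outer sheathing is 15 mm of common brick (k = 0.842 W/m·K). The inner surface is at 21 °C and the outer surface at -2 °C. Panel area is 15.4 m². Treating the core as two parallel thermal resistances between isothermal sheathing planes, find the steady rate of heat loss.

Sheathing layers in series; stud and cavity paths in parallel between them.
R_inner = 0.02/(0.218×15.4) = 0.005957 K/W
R_stud  = 0.18/(0.132×0.16×15.4) = 0.5534 K/W
R_cav   = 0.18/(0.0406×0.84×15.4) = 0.3427 K/W
1/R_core = 1/R_stud + 1/R_cav → R_core = 0.2117 K/W
R_outer = 0.015/(0.842×15.4) = 0.001157 K/W
R_total = 0.2188 K/W
Q = ΔT/R_total = 23/0.2188

Q ≈ 105 W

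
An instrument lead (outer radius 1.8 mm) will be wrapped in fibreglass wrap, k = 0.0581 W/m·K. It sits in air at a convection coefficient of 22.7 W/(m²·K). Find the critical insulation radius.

For a cylinder r_cr = k/h = 0.0581/22.7
r_cr = 2.56 mm; since the bare radius (1.8 mm) is below r_cr, adding a thin layer of insulation will *increase* heat loss.

r_cr ≈ 2.56 mm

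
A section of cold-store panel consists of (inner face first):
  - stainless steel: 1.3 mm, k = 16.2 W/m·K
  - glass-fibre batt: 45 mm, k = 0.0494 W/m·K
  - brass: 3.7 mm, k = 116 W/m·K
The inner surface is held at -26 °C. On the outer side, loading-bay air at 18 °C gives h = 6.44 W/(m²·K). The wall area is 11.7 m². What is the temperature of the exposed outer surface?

T ≈ 11.6 °C

Series thermal resistances:
R_stainless steel = L/(kA) = 0.0013/(16.2×11.7) = 6.859×10^-6 K/W
R_glass-fibre batt = L/(kA) = 0.045/(0.0494×11.7) = 0.07786 K/W
R_brass = L/(kA) = 0.0037/(116×11.7) = 2.726×10^-6 K/W
R_outer film = 1/(h_o·A) = 1/(6.44×11.7) = 0.01327 K/W
R_total = 0.09114 K/W;  Q = ΔT/R_total = 44/0.09114 = 482.8 W
T_interface = T_inner + Q·ΣR(inner→interface) = -26 + 483×0.07787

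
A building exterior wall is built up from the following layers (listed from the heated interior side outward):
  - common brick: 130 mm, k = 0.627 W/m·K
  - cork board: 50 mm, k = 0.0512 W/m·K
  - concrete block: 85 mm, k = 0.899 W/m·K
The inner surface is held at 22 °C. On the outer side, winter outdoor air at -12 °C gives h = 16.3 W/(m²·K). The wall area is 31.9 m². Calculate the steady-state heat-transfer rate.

Treating each layer as a thermal resistance in series:
R_common brick = L/(kA) = 0.13/(0.627×31.9) = 0.0065 K/W
R_cork board = L/(kA) = 0.05/(0.0512×31.9) = 0.03061 K/W
R_concrete block = L/(kA) = 0.085/(0.899×31.9) = 0.002964 K/W
R_outer film = 1/(h_o·A) = 1/(16.3×31.9) = 0.001923 K/W
R_total = 0.042 K/W
Q = ΔT / R_total = 34 / 0.042

Q ≈ 810 W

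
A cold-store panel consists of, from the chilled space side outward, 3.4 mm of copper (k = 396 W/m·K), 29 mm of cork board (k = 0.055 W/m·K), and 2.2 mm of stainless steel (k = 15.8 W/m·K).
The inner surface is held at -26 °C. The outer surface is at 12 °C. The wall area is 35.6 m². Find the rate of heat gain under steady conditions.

Q ≈ 2560 W

Treating each layer as a thermal resistance in series:
R_copper = L/(kA) = 0.0034/(396×35.6) = 2.412×10^-7 K/W
R_cork board = L/(kA) = 0.029/(0.055×35.6) = 0.01481 K/W
R_stainless steel = L/(kA) = 0.0022/(15.8×35.6) = 3.911×10^-6 K/W
R_total = 0.01482 K/W
Q = ΔT / R_total = 38 / 0.01482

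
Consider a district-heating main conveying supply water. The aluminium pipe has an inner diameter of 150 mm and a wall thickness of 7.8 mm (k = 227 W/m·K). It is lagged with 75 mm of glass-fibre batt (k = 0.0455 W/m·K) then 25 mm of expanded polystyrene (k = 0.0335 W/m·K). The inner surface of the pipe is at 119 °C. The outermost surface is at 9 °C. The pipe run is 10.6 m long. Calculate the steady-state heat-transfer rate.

Radial resistances (cylindrical: R_cond = ln(r_o/r_i)/(2πkL), R_conv = 1/(h·2πrL)):
R_aluminium pipe wall = ln(82.8/75)/(2π×227×10.6) = 6.544×10^-6 K/W
R_glass-fibre batt = ln(157.8/82.8)/(2π×0.0455×10.6) = 0.2128 K/W
R_expanded polystyrene = ln(182.8/157.8)/(2π×0.0335×10.6) = 0.06591 K/W
R_total = 0.2787 K/W
Q = ΔT/R_total = 110/0.2787

Q ≈ 395 W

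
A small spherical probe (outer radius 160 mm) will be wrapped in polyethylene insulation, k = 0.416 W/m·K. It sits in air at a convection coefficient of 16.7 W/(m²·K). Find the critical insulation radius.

r_cr ≈ 49.8 mm

For a sphere r_cr = 2k/h = 2×0.416/16.7
r_cr = 49.8 mm; since the bare radius (160 mm) is above r_cr, any added insulation will reduce heat loss.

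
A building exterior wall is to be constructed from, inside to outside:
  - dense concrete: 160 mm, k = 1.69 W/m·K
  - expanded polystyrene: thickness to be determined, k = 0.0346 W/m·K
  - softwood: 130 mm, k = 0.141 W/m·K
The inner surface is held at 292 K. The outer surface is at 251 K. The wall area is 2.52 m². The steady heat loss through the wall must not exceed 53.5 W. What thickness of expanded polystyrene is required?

Treating each layer as a thermal resistance in series:
R_dense concrete = L/(kA) = 0.16/(1.69×2.52) = 0.03757 K/W
R_softwood = L/(kA) = 0.13/(0.141×2.52) = 0.3659 K/W
Sum of the known resistances R_other = 0.4034 K/W
Required total resistance R_tot = ΔT/Q_allow = 41/53.5 = 0.7664 K/W
R_expanded polystyrene = R_tot − R_other = 0.3629 K/W
L = R·k·A = 0.3629×0.0346×2.52

L ≈ 31.6 mm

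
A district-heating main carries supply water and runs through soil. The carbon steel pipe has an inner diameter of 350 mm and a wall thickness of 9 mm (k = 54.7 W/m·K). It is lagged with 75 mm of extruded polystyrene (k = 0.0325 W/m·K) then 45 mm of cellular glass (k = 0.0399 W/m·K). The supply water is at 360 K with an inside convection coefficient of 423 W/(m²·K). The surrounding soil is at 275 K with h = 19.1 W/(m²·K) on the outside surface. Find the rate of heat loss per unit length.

Radial resistances (cylindrical: R_cond = ln(r_o/r_i)/(2πkL), R_conv = 1/(h·2πrL)):
R_inner film = 1/(h_i·2πr₁L) = 1/(423×2π×0.175×1) = 0.00215 K/W
R_carbon steel pipe wall = ln(184/175)/(2π×54.7×1) = 1.459×10^-4 K/W
R_extruded polystyrene = ln(259/184)/(2π×0.0325×1) = 1.674 K/W
R_cellular glass = ln(304/259)/(2π×0.0399×1) = 0.639 K/W
R_outer film = 1/(h_o·2πr_oL) = 1/(19.1×2π×0.304×1) = 0.02741 K/W
R_total = 2.343 K/W
Q = ΔT/R_total = 85/2.343

q′ ≈ 36.3 W/m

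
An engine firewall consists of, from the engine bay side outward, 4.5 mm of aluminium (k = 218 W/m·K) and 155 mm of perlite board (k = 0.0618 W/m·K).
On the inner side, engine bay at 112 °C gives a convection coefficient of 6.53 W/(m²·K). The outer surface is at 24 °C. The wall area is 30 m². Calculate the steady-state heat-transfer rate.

Q ≈ 992 W

Model the wall as resistances in series:
R_inner film = 1/(h_i·A) = 1/(6.53×30) = 0.005105 K/W
R_aluminium = L/(kA) = 0.0045/(218×30) = 6.881×10^-7 K/W
R_perlite board = L/(kA) = 0.155/(0.0618×30) = 0.0836 K/W
R_total = 0.08871 K/W
Q = ΔT / R_total = 88 / 0.08871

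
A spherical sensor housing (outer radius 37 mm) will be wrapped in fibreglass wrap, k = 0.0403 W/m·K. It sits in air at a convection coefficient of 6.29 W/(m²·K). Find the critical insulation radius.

For a sphere r_cr = 2k/h = 2×0.0403/6.29
r_cr = 12.8 mm; since the bare radius (37 mm) is above r_cr, any added insulation will reduce heat loss.

r_cr ≈ 12.8 mm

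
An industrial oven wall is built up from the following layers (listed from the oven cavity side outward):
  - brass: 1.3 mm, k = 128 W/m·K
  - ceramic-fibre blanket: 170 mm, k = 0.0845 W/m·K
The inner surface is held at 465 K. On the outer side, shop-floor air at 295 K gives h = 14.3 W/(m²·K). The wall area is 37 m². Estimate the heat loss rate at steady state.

Q ≈ 3020 W

Series thermal resistances:
R_brass = L/(kA) = 0.0013/(128×37) = 2.745×10^-7 K/W
R_ceramic-fibre blanket = L/(kA) = 0.17/(0.0845×37) = 0.05437 K/W
R_outer film = 1/(h_o·A) = 1/(14.3×37) = 0.00189 K/W
R_total = 0.05626 K/W
Q = ΔT / R_total = 170 / 0.05626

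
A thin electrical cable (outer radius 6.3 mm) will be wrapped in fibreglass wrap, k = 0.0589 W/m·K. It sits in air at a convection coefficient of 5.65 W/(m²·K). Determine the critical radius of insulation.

r_cr ≈ 10.4 mm

For a cylinder r_cr = k/h = 0.0589/5.65
r_cr = 10.4 mm; since the bare radius (6.3 mm) is below r_cr, adding a thin layer of insulation will *increase* heat loss.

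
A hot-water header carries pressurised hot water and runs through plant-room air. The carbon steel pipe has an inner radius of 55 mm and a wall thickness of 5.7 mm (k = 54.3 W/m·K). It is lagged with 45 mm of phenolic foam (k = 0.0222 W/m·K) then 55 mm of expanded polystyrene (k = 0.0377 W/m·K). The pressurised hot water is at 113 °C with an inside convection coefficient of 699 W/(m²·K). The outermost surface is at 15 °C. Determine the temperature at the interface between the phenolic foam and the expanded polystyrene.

T ≈ 45.1 °C

Radial resistances (cylindrical: R_cond = ln(r_o/r_i)/(2πkL), R_conv = 1/(h·2πrL)):
R_inner film = 1/(h_i·2πr₁L) = 1/(699×2π×0.055×1) = 0.00414 K/W
R_carbon steel pipe wall = ln(60.7/55)/(2π×54.3×1) = 2.89×10^-4 K/W
R_phenolic foam = ln(105.7/60.7)/(2π×0.0222×1) = 3.976 K/W
R_expanded polystyrene = ln(160.7/105.7)/(2π×0.0377×1) = 1.769 K/W
R_total = 5.749 K/W
Q = ΔT/R_total = 98/5.749
Q = 17 W/m
T_interface = T_inner − Q·ΣR(inner→interface) = 113 − 17×3.981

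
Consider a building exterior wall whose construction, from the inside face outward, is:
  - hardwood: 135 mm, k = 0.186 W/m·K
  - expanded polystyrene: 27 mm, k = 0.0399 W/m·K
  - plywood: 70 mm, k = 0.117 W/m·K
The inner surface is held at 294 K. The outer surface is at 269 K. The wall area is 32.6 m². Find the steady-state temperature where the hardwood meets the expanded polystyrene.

T ≈ 285 K

Model the wall as resistances in series:
R_hardwood = L/(kA) = 0.135/(0.186×32.6) = 0.02226 K/W
R_expanded polystyrene = L/(kA) = 0.027/(0.0399×32.6) = 0.02076 K/W
R_plywood = L/(kA) = 0.07/(0.117×32.6) = 0.01835 K/W
R_total = 0.06137 K/W;  Q = ΔT/R_total = 25/0.06137 = 407.3 W
T_interface = T_inner − Q·ΣR(inner→interface) = 294 − 407×0.02226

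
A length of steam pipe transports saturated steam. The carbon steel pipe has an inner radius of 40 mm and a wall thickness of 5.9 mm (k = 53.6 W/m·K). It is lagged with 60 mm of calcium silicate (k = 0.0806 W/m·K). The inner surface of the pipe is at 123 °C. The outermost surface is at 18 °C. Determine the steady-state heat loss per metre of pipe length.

Per-layer cylindrical resistances, series-summed:
R_carbon steel pipe wall = ln(45.9/40)/(2π×53.6×1) = 4.085×10^-4 K/W
R_calcium silicate = ln(105.9/45.9)/(2π×0.0806×1) = 1.651 K/W
R_total = 1.651 K/W
Q = ΔT/R_total = 105/1.651

q′ ≈ 63.6 W/m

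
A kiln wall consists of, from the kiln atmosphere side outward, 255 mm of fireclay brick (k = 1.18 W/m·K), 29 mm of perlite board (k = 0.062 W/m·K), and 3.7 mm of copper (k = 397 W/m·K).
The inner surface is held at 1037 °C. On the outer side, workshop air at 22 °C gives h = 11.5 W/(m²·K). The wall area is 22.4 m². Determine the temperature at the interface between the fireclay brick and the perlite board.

T ≈ 752 °C

Thermal resistances in series:
R_fireclay brick = L/(kA) = 0.255/(1.18×22.4) = 0.009647 K/W
R_perlite board = L/(kA) = 0.029/(0.062×22.4) = 0.02088 K/W
R_copper = L/(kA) = 0.0037/(397×22.4) = 4.161×10^-7 K/W
R_outer film = 1/(h_o·A) = 1/(11.5×22.4) = 0.003882 K/W
R_total = 0.03441 K/W;  Q = ΔT/R_total = 1015/0.03441 = 29500 W
T_interface = T_inner − Q·ΣR(inner→interface) = 1037 − 29500×0.009647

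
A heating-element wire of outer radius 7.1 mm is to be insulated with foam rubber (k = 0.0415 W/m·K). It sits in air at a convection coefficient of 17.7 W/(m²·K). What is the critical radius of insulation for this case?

For a cylinder r_cr = k/h = 0.0415/17.7
r_cr = 2.34 mm; since the bare radius (7.1 mm) is above r_cr, any added insulation will reduce heat loss.

r_cr ≈ 2.34 mm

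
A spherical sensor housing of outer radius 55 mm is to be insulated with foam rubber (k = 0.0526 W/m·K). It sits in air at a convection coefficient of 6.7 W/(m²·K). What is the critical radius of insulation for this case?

For a sphere r_cr = 2k/h = 2×0.0526/6.7
r_cr = 15.7 mm; since the bare radius (55 mm) is above r_cr, any added insulation will reduce heat loss.

r_cr ≈ 15.7 mm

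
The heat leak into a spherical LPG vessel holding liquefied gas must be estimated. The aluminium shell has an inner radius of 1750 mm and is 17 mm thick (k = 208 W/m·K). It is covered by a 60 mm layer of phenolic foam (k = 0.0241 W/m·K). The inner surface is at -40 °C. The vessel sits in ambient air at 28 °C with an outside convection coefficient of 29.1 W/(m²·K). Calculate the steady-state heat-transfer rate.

Q ≈ 1090 W

Radial (spherical) resistances in series:
R_aluminium shell = (1/1.75 − 1/1.767)/(4π×208) = 2.103×10^-6 K/W
R_phenolic foam = (1/1.767 − 1/1.827)/(4π×0.0241) = 0.06137 K/W
R_outer film = 1/(h·4πr_o²) = 1/(29.1×4π×1.827²) = 8.193×10^-4 K/W
R_total = 0.06219 K/W
Q = ΔT/R_total = 68/0.06219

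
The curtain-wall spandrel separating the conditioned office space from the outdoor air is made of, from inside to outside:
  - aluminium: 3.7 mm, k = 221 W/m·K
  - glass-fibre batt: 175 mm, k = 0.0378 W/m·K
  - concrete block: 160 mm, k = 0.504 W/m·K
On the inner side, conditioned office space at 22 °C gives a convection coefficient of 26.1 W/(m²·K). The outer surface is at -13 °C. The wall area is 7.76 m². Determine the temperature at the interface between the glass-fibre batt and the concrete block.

Treating each layer as a thermal resistance in series:
R_inner film = 1/(h_i·A) = 1/(26.1×7.76) = 0.004937 K/W
R_aluminium = L/(kA) = 0.0037/(221×7.76) = 2.157×10^-6 K/W
R_glass-fibre batt = L/(kA) = 0.175/(0.0378×7.76) = 0.5966 K/W
R_concrete block = L/(kA) = 0.16/(0.504×7.76) = 0.04091 K/W
R_total = 0.6425 K/W;  Q = ΔT/R_total = 35/0.6425 = 54.48 W
T_interface = T_inner − Q·ΣR(inner→interface) = 22 − 54.5×0.6015

T ≈ -10.8 °C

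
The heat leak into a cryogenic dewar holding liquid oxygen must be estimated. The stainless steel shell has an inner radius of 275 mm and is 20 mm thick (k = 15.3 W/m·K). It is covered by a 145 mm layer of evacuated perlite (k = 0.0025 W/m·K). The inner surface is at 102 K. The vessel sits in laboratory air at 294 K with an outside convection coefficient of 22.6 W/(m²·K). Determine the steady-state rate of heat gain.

For a spherical shell R = (1/r₁ − 1/r₂)/(4πk); film R = 1/(h·4πr²). In series:
R_stainless steel shell = (1/0.275 − 1/0.295)/(4π×15.3) = 0.001282 K/W
R_evacuated perlite = (1/0.295 − 1/0.44)/(4π×0.0025) = 35.56 K/W
R_outer film = 1/(h·4πr_o²) = 1/(22.6×4π×0.44²) = 0.01819 K/W
R_total = 35.58 K/W
Q = ΔT/R_total = 192/35.58

Q ≈ 5.4 W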